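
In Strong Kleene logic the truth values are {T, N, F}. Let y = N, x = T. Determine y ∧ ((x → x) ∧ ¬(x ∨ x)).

F

x → x = T → T = T
x ∨ x = T ∨ T = T
¬(x ∨ x) = ¬T = F
(x → x) ∧ ¬(x ∨ x) = T ∧ F = F
y ∧ ((x → x) ∧ ¬(x ∨ x)) = N ∧ F = F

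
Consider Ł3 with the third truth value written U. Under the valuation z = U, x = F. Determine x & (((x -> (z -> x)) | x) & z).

z -> x = U -> F = U  [min(1, 1−½+0)]
x -> (z -> x) = F -> U = T
(x -> (z -> x)) | x = T | F = T
((x -> (z -> x)) | x) & z = T & U = U
x & (((x -> (z -> x)) | x) & z) = F & U = F

F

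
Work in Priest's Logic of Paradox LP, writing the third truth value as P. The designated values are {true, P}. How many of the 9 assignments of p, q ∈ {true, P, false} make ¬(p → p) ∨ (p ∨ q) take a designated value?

8

Of the 9 assignments, 8 give a value in {true, P}.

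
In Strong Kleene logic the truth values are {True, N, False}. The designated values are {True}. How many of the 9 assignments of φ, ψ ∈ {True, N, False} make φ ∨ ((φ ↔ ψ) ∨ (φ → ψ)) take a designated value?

Of the 9 assignments, 7 give a value in {True}.

7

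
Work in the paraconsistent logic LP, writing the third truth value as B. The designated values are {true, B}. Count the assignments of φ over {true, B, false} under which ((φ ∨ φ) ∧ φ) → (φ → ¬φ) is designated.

φ=true: false ·
φ=B: B ✓
φ=false: true ✓

2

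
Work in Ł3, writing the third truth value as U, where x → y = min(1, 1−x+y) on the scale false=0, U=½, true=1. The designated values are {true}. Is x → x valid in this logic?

Yes

Every assignment of x over {true, U, false} gives a value in {true}.
In particular, with x=U: x → x = true.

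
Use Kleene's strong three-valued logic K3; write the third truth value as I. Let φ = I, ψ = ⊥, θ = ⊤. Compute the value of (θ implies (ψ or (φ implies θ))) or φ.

φ implies θ = I implies ⊤ = ⊤  [not I or ⊤]
ψ or (φ implies θ) = ⊥ or ⊤ = ⊤
θ implies (ψ or (φ implies θ)) = ⊤ implies ⊤ = ⊤
(θ implies (ψ or (φ implies θ))) or φ = ⊤ or I = ⊤

⊤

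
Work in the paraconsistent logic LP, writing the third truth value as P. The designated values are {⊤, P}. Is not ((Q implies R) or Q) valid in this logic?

No

Countermodel: Q=⊤, R=⊤ gives ⊥, which is not designated.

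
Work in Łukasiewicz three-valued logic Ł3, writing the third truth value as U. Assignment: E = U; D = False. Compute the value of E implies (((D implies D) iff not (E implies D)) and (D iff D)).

D implies D = False implies False = True
E implies D = U implies False = U  [min(1, 1−½+0)]
not (E implies D) = not U = U
(D implies D) iff not (E implies D) = True iff U = U
D iff D = False iff False = True
((D implies D) iff not (E implies D)) and (D iff D) = U and True = U
E implies (((D implies D) iff not (E implies D)) and (D iff D)) = U implies U = True

True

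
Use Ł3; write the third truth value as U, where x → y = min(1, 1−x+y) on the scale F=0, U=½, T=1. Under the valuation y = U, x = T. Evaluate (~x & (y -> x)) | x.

T

~x = ~T = F
y -> x = U -> T = T  [min(1, 1−½+1)]
~x & (y -> x) = F & T = F
(~x & (y -> x)) | x = F | T = T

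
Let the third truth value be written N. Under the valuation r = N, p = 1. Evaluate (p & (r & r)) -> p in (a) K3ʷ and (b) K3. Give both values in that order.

In K3ʷ: r & r = N & N = N
p & (r & r) = 1 & N = N
(p & (r & r)) -> p = N -> 1 = N  [any arg is the third value ⇒ result is the third value]
In K3: r & r = N & N = N
p & (r & r) = 1 & N = N
(p & (r & r)) -> p = N -> 1 = 1
They differ because K3ʷ and K3 treat N differently under the binary connectives.

N; 1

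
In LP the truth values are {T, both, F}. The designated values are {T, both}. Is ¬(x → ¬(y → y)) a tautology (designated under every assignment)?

Countermodel: x=F, y=T gives F, which is not designated.

No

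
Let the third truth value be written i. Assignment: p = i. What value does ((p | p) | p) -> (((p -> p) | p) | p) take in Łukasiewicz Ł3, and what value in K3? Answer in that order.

T; i

In Łukasiewicz Ł3: p | p = i | i = i
(p | p) | p = i | i = i
p -> p = i -> i = T  [min(1, 1−½+½)]
(p -> p) | p = T | i = T
((p -> p) | p) | p = T | i = T
((p | p) | p) -> (((p -> p) | p) | p) = i -> T = T
In K3: p | p = i | i = i
(p | p) | p = i | i = i
p -> p = i -> i = i
(p -> p) | p = i | i = i
((p -> p) | p) | p = i | i = i
((p | p) | p) -> (((p -> p) | p) | p) = i -> i = i
They differ because Łukasiewicz Ł3 and K3 treat i differently under implication.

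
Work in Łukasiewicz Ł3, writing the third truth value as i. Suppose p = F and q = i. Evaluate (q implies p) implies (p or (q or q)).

T

q implies p = i implies F = i  [min(1, 1−½+0)]
q or q = i or i = i
p or (q or q) = F or i = i
(q implies p) implies (p or (q or q)) = i implies i = T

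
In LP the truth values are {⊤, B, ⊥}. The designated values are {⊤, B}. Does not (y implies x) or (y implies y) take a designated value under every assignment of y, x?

Every assignment of y, x over {⊤, B, ⊥} gives a value in {⊤, B}.
In particular, with y=B, x=B: not (y implies x) or (y implies y) = B.

Yes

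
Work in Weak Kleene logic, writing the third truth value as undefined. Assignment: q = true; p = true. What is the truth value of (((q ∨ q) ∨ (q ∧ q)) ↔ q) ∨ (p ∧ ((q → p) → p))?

true

q ∨ q = true ∨ true = true
q ∧ q = true ∧ true = true
(q ∨ q) ∨ (q ∧ q) = true ∨ true = true
((q ∨ q) ∨ (q ∧ q)) ↔ q = true ↔ true = true
q → p = true → true = true
(q → p) → p = true → true = true
p ∧ ((q → p) → p) = true ∧ true = true
(((q ∨ q) ∨ (q ∧ q)) ↔ q) ∨ (p ∧ ((q → p) → p)) = true ∨ true = true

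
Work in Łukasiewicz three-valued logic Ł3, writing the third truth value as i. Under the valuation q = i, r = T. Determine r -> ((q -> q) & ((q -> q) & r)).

T

q -> q = i -> i = T  [min(1, 1−½+½)]
q -> q = i -> i = T
(q -> q) & r = T & T = T
(q -> q) & ((q -> q) & r) = T & T = T
r -> ((q -> q) & ((q -> q) & r)) = T -> T = T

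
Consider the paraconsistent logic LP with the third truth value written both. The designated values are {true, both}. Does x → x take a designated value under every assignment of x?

Yes

Every assignment of x over {true, both, false} gives a value in {true, both}.
In particular, with x=both: x → x = both.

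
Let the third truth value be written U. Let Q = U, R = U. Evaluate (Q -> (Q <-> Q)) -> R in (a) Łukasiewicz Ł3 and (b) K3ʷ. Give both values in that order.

In Łukasiewicz Ł3: Q <-> Q = U <-> U = 1
Q -> (Q <-> Q) = U -> 1 = 1
(Q -> (Q <-> Q)) -> R = 1 -> U = U
In K3ʷ: Q <-> Q = U <-> U = U
Q -> (Q <-> Q) = U -> U = U
(Q -> (Q <-> Q)) -> R = U -> U = U

U; U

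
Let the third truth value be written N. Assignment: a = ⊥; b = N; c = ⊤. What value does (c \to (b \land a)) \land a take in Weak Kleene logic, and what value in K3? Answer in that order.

In Weak Kleene logic: b \land a = N \land ⊥ = N
c \to (b \land a) = ⊤ \to N = N  [any arg is the third value ⇒ result is the third value]
(c \to (b \land a)) \land a = N \land ⊥ = N
In K3: b \land a = N \land ⊥ = ⊥
c \to (b \land a) = ⊤ \to ⊥ = ⊥
(c \to (b \land a)) \land a = ⊥ \land ⊥ = ⊥
They differ because Weak Kleene logic and K3 treat N differently under the binary connectives.

N; ⊥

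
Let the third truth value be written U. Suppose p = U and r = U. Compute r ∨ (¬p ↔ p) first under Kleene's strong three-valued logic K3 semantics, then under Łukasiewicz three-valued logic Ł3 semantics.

U; T

In Kleene's strong three-valued logic K3: ¬p = ¬U = U
¬p ↔ p = U ↔ U = U
r ∨ (¬p ↔ p) = U ∨ U = U
In Łukasiewicz three-valued logic Ł3: ¬p = ¬U = U
¬p ↔ p = U ↔ U = T
r ∨ (¬p ↔ p) = U ∨ T = T
They differ because Kleene's strong three-valued logic K3 and Łukasiewicz three-valued logic Ł3 treat U differently under implication.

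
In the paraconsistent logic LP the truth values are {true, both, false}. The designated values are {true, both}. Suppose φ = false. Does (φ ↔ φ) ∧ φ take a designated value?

φ ↔ φ = false ↔ false = true
(φ ↔ φ) ∧ φ = true ∧ false = false
false ∉ {true, both}.

No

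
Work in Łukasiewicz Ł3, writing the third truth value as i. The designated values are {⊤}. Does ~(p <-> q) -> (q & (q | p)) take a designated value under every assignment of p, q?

No

Countermodel: p=⊤, q=⊥ gives ⊥, which is not designated.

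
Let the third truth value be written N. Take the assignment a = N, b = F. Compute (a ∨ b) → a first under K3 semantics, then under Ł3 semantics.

In K3: a ∨ b = N ∨ F = N
(a ∨ b) → a = N → N = N  [¬N ∨ N]
In Ł3: a ∨ b = N ∨ F = N
(a ∨ b) → a = N → N = T  [min(1, 1−½+½)]
They differ because K3 and Ł3 treat N differently under implication.

N; T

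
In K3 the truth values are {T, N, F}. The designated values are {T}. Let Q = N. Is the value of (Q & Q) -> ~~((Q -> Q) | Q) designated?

No

Q & Q = N & N = N
Q -> Q = N -> N = N
(Q -> Q) | Q = N | N = N
~((Q -> Q) | Q) = ~N = N
~~((Q -> Q) | Q) = ~N = N
(Q & Q) -> ~~((Q -> Q) | Q) = N -> N = N
N ∉ {T}.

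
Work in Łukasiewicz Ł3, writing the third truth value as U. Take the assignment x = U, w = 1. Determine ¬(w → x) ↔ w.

w → x = 1 → U = U  [min(1, 1−1+½)]
¬(w → x) = ¬U = U
¬(w → x) ↔ w = U ↔ 1 = U

U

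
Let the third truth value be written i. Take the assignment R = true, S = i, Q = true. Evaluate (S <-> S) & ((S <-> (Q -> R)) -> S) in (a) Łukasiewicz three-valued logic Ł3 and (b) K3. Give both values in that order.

In Łukasiewicz three-valued logic Ł3: S <-> S = i <-> i = true  [1 − |½−½|]
Q -> R = true -> true = true
S <-> (Q -> R) = i <-> true = i
(S <-> (Q -> R)) -> S = i -> i = true
(S <-> S) & ((S <-> (Q -> R)) -> S) = true & true = true
In K3: S <-> S = i <-> i = i
Q -> R = true -> true = true
S <-> (Q -> R) = i <-> true = i
(S <-> (Q -> R)) -> S = i -> i = i  [~i | i]
(S <-> S) & ((S <-> (Q -> R)) -> S) = i & i = i
They differ because Łukasiewicz three-valued logic Ł3 and K3 treat i differently under implication.

true; i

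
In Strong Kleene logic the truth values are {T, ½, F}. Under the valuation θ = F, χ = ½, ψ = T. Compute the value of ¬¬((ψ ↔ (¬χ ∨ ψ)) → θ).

¬χ = ¬½ = ½
¬χ ∨ ψ = ½ ∨ T = T
ψ ↔ (¬χ ∨ ψ) = T ↔ T = T
(ψ ↔ (¬χ ∨ ψ)) → θ = T → F = F
¬((ψ ↔ (¬χ ∨ ψ)) → θ) = ¬F = T
¬¬((ψ ↔ (¬χ ∨ ψ)) → θ) = ¬T = F

F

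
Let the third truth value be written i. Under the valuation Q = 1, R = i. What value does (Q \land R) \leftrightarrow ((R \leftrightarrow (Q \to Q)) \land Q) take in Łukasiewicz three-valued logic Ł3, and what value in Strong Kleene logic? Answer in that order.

In Łukasiewicz three-valued logic Ł3: Q \land R = 1 \land i = i
Q \to Q = 1 \to 1 = 1
R \leftrightarrow (Q \to Q) = i \leftrightarrow 1 = i
(R \leftrightarrow (Q \to Q)) \land Q = i \land 1 = i
(Q \land R) \leftrightarrow ((R \leftrightarrow (Q \to Q)) \land Q) = i \leftrightarrow i = 1
In Strong Kleene logic: Q \land R = 1 \land i = i
Q \to Q = 1 \to 1 = 1
R \leftrightarrow (Q \to Q) = i \leftrightarrow 1 = i
(R \leftrightarrow (Q \to Q)) \land Q = i \land 1 = i
(Q \land R) \leftrightarrow ((R \leftrightarrow (Q \to Q)) \land Q) = i \leftrightarrow i = i
They differ because Łukasiewicz three-valued logic Ł3 and Strong Kleene logic treat i differently under implication.

1; i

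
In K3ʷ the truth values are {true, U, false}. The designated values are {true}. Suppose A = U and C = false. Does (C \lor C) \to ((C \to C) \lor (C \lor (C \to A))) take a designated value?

C \lor C = false \lor false = false
C \to C = false \to false = true
C \to A = false \to U = U  [any arg is the third value ⇒ result is the third value]
C \lor (C \to A) = false \lor U = U
(C \to C) \lor (C \lor (C \to A)) = true \lor U = U
(C \lor C) \to ((C \to C) \lor (C \lor (C \to A))) = false \to U = U
U ∉ {true}.

No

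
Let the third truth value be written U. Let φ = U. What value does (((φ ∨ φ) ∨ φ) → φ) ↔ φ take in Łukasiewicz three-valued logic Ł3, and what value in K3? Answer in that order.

U; U

In Łukasiewicz three-valued logic Ł3: φ ∨ φ = U ∨ U = U
(φ ∨ φ) ∨ φ = U ∨ U = U
((φ ∨ φ) ∨ φ) → φ = U → U = T  [min(1, 1−½+½)]
(((φ ∨ φ) ∨ φ) → φ) ↔ φ = T ↔ U = U
In K3: φ ∨ φ = U ∨ U = U
(φ ∨ φ) ∨ φ = U ∨ U = U
((φ ∨ φ) ∨ φ) → φ = U → U = U  [¬U ∨ U]
(((φ ∨ φ) ∨ φ) → φ) ↔ φ = U ↔ U = U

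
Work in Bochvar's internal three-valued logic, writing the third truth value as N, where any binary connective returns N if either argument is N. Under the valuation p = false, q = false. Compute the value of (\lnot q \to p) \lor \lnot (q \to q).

\lnot q = \lnot false = true
\lnot q \to p = true \to false = false
q \to q = false \to false = true
\lnot (q \to q) = \lnot true = false
(\lnot q \to p) \lor \lnot (q \to q) = false \lor false = false

false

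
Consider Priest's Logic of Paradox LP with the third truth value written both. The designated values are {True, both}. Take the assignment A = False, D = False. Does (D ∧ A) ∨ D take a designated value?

No

D ∧ A = False ∧ False = False
(D ∧ A) ∨ D = False ∨ False = False
False ∉ {True, both}.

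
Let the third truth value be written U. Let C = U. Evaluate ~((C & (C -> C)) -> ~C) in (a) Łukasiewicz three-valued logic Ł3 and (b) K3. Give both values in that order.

In Łukasiewicz three-valued logic Ł3: C -> C = U -> U = 1  [min(1, 1−½+½)]
C & (C -> C) = U & 1 = U
~C = ~U = U
(C & (C -> C)) -> ~C = U -> U = 1
~((C & (C -> C)) -> ~C) = ~1 = 0
In K3: C -> C = U -> U = U  [~U | U]
C & (C -> C) = U & U = U
~C = ~U = U
(C & (C -> C)) -> ~C = U -> U = U
~((C & (C -> C)) -> ~C) = ~U = U
They differ because Łukasiewicz three-valued logic Ł3 and K3 treat U differently under implication.

0; U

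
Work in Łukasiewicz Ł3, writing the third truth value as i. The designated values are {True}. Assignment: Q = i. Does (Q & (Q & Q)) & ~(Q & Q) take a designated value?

Q & Q = i & i = i
Q & (Q & Q) = i & i = i
Q & Q = i & i = i
~(Q & Q) = ~i = i
(Q & (Q & Q)) & ~(Q & Q) = i & i = i
i ∉ {True}.

No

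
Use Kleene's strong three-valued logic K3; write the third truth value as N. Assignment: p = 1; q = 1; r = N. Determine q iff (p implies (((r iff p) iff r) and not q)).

r iff p = N iff 1 = N
(r iff p) iff r = N iff N = N
not q = not 1 = 0
((r iff p) iff r) and not q = N and 0 = 0
p implies (((r iff p) iff r) and not q) = 1 implies 0 = 0
q iff (p implies (((r iff p) iff r) and not q)) = 1 iff 0 = 0

0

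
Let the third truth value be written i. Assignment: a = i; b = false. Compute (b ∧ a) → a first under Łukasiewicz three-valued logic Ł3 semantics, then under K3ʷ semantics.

In Łukasiewicz three-valued logic Ł3: b ∧ a = false ∧ i = false
(b ∧ a) → a = false → i = true
In K3ʷ: b ∧ a = false ∧ i = i
(b ∧ a) → a = i → i = i
They differ because Łukasiewicz three-valued logic Ł3 and K3ʷ treat i differently under the binary connectives.

true; i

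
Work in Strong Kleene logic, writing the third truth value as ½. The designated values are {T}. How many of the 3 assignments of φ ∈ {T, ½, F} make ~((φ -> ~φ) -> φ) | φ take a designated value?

φ=T: T ✓
φ=½: ½ ·
φ=F: T ✓

2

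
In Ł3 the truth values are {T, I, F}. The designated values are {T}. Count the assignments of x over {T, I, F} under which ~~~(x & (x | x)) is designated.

x=T: F ·
x=I: I ·
x=F: T ✓

1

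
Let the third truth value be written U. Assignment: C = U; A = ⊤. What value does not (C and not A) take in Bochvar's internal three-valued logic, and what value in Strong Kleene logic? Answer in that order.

In Bochvar's internal three-valued logic: not A = not ⊤ = ⊥
C and not A = U and ⊥ = U
not (C and not A) = not U = U
In Strong Kleene logic: not A = not ⊤ = ⊥
C and not A = U and ⊥ = ⊥
not (C and not A) = not ⊥ = ⊤
They differ because Bochvar's internal three-valued logic and Strong Kleene logic treat U differently under the binary connectives.

U; ⊤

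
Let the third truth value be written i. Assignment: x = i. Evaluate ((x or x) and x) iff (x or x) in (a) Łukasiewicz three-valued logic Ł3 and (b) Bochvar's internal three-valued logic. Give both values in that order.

T; i

In Łukasiewicz three-valued logic Ł3: x or x = i or i = i
(x or x) and x = i and i = i
x or x = i or i = i
((x or x) and x) iff (x or x) = i iff i = T
In Bochvar's internal three-valued logic: x or x = i or i = i
(x or x) and x = i and i = i
x or x = i or i = i
((x or x) and x) iff (x or x) = i iff i = i
They differ because Łukasiewicz three-valued logic Ł3 and Bochvar's internal three-valued logic treat i differently under the binary connectives.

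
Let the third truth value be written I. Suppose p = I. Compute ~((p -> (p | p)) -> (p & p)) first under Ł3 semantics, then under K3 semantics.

I; I

In Ł3: p | p = I | I = I
p -> (p | p) = I -> I = 1  [min(1, 1−½+½)]
p & p = I & I = I
(p -> (p | p)) -> (p & p) = 1 -> I = I
~((p -> (p | p)) -> (p & p)) = ~I = I
In K3: p | p = I | I = I
p -> (p | p) = I -> I = I  [~I | I]
p & p = I & I = I
(p -> (p | p)) -> (p & p) = I -> I = I
~((p -> (p | p)) -> (p & p)) = ~I = I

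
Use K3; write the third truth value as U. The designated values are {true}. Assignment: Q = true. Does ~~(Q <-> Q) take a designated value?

Yes

Q <-> Q = true <-> true = true
~(Q <-> Q) = ~true = false
~~(Q <-> Q) = ~false = true
true ∈ {true}.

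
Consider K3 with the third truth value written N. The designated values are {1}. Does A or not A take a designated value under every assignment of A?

Countermodel: A=N gives N, which is not designated.

No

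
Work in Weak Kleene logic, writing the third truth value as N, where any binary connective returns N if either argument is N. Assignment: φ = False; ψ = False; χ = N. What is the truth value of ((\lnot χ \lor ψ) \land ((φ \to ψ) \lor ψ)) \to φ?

N

\lnot χ = \lnot N = N
\lnot χ \lor ψ = N \lor False = N
φ \to ψ = False \to False = True
(φ \to ψ) \lor ψ = True \lor False = True
(\lnot χ \lor ψ) \land ((φ \to ψ) \lor ψ) = N \land True = N
((\lnot χ \lor ψ) \land ((φ \to ψ) \lor ψ)) \to φ = N \to False = N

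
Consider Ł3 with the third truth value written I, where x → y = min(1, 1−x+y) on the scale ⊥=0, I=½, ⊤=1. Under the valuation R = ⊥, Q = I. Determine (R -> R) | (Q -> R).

⊤

R -> R = ⊥ -> ⊥ = ⊤
Q -> R = I -> ⊥ = I
(R -> R) | (Q -> R) = ⊤ | I = ⊤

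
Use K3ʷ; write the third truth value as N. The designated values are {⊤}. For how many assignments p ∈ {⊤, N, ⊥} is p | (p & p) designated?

p=⊤: ⊤ ✓
p=N: N ·
p=⊥: ⊥ ·

1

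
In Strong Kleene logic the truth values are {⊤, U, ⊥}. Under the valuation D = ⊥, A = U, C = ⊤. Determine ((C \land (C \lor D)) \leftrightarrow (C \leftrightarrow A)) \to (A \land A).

C \lor D = ⊤ \lor ⊥ = ⊤
C \land (C \lor D) = ⊤ \land ⊤ = ⊤
C \leftrightarrow A = ⊤ \leftrightarrow U = U
(C \land (C \lor D)) \leftrightarrow (C \leftrightarrow A) = ⊤ \leftrightarrow U = U
A \land A = U \land U = U
((C \land (C \lor D)) \leftrightarrow (C \leftrightarrow A)) \to (A \land A) = U \to U = U  [\lnot U \lor U]

U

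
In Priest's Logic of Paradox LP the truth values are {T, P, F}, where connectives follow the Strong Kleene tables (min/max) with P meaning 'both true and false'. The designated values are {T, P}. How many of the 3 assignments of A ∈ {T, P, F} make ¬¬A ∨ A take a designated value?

A=T: T ✓
A=P: P ✓
A=F: F ·

2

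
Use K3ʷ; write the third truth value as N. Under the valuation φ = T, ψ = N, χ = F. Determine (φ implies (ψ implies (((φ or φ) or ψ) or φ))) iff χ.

N

φ or φ = T or T = T
(φ or φ) or ψ = T or N = N
((φ or φ) or ψ) or φ = N or T = N
ψ implies (((φ or φ) or ψ) or φ) = N implies N = N
φ implies (ψ implies (((φ or φ) or ψ) or φ)) = T implies N = N
(φ implies (ψ implies (((φ or φ) or ψ) or φ))) iff χ = N iff F = N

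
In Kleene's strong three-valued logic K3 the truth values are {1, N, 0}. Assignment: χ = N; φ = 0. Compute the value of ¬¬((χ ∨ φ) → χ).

χ ∨ φ = N ∨ 0 = N
(χ ∨ φ) → χ = N → N = N  [¬N ∨ N]
¬((χ ∨ φ) → χ) = ¬N = N
¬¬((χ ∨ φ) → χ) = ¬N = N

N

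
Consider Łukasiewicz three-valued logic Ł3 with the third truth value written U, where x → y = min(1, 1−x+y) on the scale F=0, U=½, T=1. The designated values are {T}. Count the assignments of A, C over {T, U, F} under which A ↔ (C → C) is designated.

Designated under: (A=T, C=T); (A=T, C=U); (A=T, C=F).

3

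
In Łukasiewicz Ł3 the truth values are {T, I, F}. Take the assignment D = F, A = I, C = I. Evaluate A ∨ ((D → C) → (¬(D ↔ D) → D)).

D → C = F → I = T
D ↔ D = F ↔ F = T
¬(D ↔ D) = ¬T = F
¬(D ↔ D) → D = F → F = T
(D → C) → (¬(D ↔ D) → D) = T → T = T
A ∨ ((D → C) → (¬(D ↔ D) → D)) = I ∨ T = T

T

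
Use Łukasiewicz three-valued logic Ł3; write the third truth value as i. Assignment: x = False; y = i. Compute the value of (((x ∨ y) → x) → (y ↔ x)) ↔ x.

x ∨ y = False ∨ i = i
(x ∨ y) → x = i → False = i  [min(1, 1−½+0)]
y ↔ x = i ↔ False = i
((x ∨ y) → x) → (y ↔ x) = i → i = True
(((x ∨ y) → x) → (y ↔ x)) ↔ x = True ↔ False = False

False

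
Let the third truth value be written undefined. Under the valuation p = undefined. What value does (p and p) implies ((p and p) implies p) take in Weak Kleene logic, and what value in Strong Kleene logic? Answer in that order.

In Weak Kleene logic: p and p = undefined and undefined = undefined
p and p = undefined and undefined = undefined
(p and p) implies p = undefined implies undefined = undefined
(p and p) implies ((p and p) implies p) = undefined implies undefined = undefined
In Strong Kleene logic: p and p = undefined and undefined = undefined
p and p = undefined and undefined = undefined
(p and p) implies p = undefined implies undefined = undefined  [not undefined or undefined]
(p and p) implies ((p and p) implies p) = undefined implies undefined = undefined

undefined; undefined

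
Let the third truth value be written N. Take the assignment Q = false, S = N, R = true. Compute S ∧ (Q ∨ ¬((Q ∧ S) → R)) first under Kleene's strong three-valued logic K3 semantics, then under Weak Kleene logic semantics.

false; N

In Kleene's strong three-valued logic K3: Q ∧ S = false ∧ N = false
(Q ∧ S) → R = false → true = true
¬((Q ∧ S) → R) = ¬true = false
Q ∨ ¬((Q ∧ S) → R) = false ∨ false = false
S ∧ (Q ∨ ¬((Q ∧ S) → R)) = N ∧ false = false
In Weak Kleene logic: Q ∧ S = false ∧ N = N
(Q ∧ S) → R = N → true = N
¬((Q ∧ S) → R) = ¬N = N
Q ∨ ¬((Q ∧ S) → R) = false ∨ N = N
S ∧ (Q ∨ ¬((Q ∧ S) → R)) = N ∧ N = N
They differ because Kleene's strong three-valued logic K3 and Weak Kleene logic treat N differently under the binary connectives.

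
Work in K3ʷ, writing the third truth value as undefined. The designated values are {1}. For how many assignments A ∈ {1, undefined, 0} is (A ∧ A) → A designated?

2

A=1: 1 ✓
A=undefined: undefined ·
A=0: 1 ✓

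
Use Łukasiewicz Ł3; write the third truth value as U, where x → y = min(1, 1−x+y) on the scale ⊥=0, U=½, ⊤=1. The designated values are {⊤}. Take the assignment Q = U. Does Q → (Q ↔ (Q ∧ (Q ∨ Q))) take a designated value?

Q ∨ Q = U ∨ U = U
Q ∧ (Q ∨ Q) = U ∧ U = U
Q ↔ (Q ∧ (Q ∨ Q)) = U ↔ U = ⊤
Q → (Q ↔ (Q ∧ (Q ∨ Q))) = U → ⊤ = ⊤
⊤ ∈ {⊤}.

Yes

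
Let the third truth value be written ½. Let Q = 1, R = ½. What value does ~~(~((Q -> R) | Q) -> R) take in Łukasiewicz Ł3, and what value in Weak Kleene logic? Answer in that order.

In Łukasiewicz Ł3: Q -> R = 1 -> ½ = ½
(Q -> R) | Q = ½ | 1 = 1
~((Q -> R) | Q) = ~1 = 0
~((Q -> R) | Q) -> R = 0 -> ½ = 1
~(~((Q -> R) | Q) -> R) = ~1 = 0
~~(~((Q -> R) | Q) -> R) = ~0 = 1
In Weak Kleene logic: Q -> R = 1 -> ½ = ½
(Q -> R) | Q = ½ | 1 = ½
~((Q -> R) | Q) = ~½ = ½
~((Q -> R) | Q) -> R = ½ -> ½ = ½
~(~((Q -> R) | Q) -> R) = ~½ = ½
~~(~((Q -> R) | Q) -> R) = ~½ = ½
They differ because Łukasiewicz Ł3 and Weak Kleene logic treat ½ differently under the binary connectives.

1; ½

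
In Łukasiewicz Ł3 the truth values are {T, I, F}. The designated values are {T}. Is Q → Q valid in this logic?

Every assignment of Q over {T, I, F} gives a value in {T}.
In particular, with Q=I: Q → Q = T.

Yes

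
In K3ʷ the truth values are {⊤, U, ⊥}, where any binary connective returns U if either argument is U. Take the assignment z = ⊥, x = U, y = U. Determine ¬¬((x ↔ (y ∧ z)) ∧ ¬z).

y ∧ z = U ∧ ⊥ = U
x ↔ (y ∧ z) = U ↔ U = U
¬z = ¬⊥ = ⊤
(x ↔ (y ∧ z)) ∧ ¬z = U ∧ ⊤ = U
¬((x ↔ (y ∧ z)) ∧ ¬z) = ¬U = U
¬¬((x ↔ (y ∧ z)) ∧ ¬z) = ¬U = U

U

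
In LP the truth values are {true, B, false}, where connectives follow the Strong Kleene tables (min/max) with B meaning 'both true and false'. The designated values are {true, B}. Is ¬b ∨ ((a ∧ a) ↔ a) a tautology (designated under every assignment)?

Every assignment of b, a over {true, B, false} gives a value in {true, B}.
In particular, with b=B, a=B: ¬b ∨ ((a ∧ a) ↔ a) = B.

Yes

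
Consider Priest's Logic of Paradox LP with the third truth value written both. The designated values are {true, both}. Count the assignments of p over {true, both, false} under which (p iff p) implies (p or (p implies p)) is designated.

p=true: true ✓
p=both: both ✓
p=false: true ✓

3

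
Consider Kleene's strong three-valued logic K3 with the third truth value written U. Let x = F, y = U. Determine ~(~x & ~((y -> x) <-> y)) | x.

U

~x = ~F = T
y -> x = U -> F = U
(y -> x) <-> y = U <-> U = U
~((y -> x) <-> y) = ~U = U
~x & ~((y -> x) <-> y) = T & U = U
~(~x & ~((y -> x) <-> y)) = ~U = U
~(~x & ~((y -> x) <-> y)) | x = U | F = U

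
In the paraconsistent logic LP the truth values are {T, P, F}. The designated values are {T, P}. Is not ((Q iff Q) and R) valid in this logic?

Countermodel: Q=T, R=T gives F, which is not designated.

No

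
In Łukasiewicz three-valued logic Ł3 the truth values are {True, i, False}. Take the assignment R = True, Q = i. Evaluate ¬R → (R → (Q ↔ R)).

¬R = ¬True = False
Q ↔ R = i ↔ True = i  [1 − |½−1|]
R → (Q ↔ R) = True → i = i
¬R → (R → (Q ↔ R)) = False → i = True

True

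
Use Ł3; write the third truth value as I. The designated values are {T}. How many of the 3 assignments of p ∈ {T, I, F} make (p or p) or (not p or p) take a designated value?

p=T: T ✓
p=I: I ·
p=F: T ✓

2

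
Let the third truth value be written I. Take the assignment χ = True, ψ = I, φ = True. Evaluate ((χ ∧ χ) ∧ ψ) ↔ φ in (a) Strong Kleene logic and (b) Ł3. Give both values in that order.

In Strong Kleene logic: χ ∧ χ = True ∧ True = True
(χ ∧ χ) ∧ ψ = True ∧ I = I
((χ ∧ χ) ∧ ψ) ↔ φ = I ↔ True = I
In Ł3: χ ∧ χ = True ∧ True = True
(χ ∧ χ) ∧ ψ = True ∧ I = I
((χ ∧ χ) ∧ ψ) ↔ φ = I ↔ True = I  [1 − |½−1|]

I; I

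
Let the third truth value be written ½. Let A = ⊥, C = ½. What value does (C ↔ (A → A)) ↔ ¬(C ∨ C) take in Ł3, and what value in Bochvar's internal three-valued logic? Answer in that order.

In Ł3: A → A = ⊥ → ⊥ = ⊤
C ↔ (A → A) = ½ ↔ ⊤ = ½
C ∨ C = ½ ∨ ½ = ½
¬(C ∨ C) = ¬½ = ½
(C ↔ (A → A)) ↔ ¬(C ∨ C) = ½ ↔ ½ = ⊤
In Bochvar's internal three-valued logic: A → A = ⊥ → ⊥ = ⊤
C ↔ (A → A) = ½ ↔ ⊤ = ½
C ∨ C = ½ ∨ ½ = ½
¬(C ∨ C) = ¬½ = ½
(C ↔ (A → A)) ↔ ¬(C ∨ C) = ½ ↔ ½ = ½
They differ because Ł3 and Bochvar's internal three-valued logic treat ½ differently under the binary connectives.

⊤; ½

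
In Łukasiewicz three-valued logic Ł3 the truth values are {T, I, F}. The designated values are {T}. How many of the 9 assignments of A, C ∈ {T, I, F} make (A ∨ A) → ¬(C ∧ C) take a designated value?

6

Of the 9 assignments, 6 give a value in {T}.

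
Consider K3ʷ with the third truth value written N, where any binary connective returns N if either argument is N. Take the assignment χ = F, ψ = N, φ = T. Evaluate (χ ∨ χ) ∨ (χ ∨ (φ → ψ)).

χ ∨ χ = F ∨ F = F
φ → ψ = T → N = N  [any arg is the third value ⇒ result is the third value]
χ ∨ (φ → ψ) = F ∨ N = N
(χ ∨ χ) ∨ (χ ∨ (φ → ψ)) = F ∨ N = N

N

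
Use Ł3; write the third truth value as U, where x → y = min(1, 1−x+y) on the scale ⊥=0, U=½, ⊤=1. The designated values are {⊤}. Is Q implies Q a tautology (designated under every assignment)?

Every assignment of Q over {⊤, U, ⊥} gives a value in {⊤}.
In particular, with Q=U: Q implies Q = ⊤.

Yes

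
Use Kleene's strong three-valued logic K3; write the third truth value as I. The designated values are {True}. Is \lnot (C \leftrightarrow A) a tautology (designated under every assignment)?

No

Countermodel: C=True, A=True gives False, which is not designated.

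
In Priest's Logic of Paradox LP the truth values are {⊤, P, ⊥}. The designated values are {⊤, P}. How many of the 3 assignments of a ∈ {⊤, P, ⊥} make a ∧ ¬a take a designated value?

1

a=⊤: ⊥ ·
a=P: P ✓
a=⊥: ⊥ ·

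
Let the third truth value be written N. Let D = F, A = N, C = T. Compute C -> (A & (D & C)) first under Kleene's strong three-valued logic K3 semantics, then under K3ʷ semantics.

In Kleene's strong three-valued logic K3: D & C = F & T = F
A & (D & C) = N & F = F
C -> (A & (D & C)) = T -> F = F
In K3ʷ: D & C = F & T = F
A & (D & C) = N & F = N
C -> (A & (D & C)) = T -> N = N  [any arg is the third value ⇒ result is the third value]
They differ because Kleene's strong three-valued logic K3 and K3ʷ treat N differently under the binary connectives.

F; N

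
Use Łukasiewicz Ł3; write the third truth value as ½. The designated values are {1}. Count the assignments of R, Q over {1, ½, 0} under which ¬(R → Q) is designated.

Designated under: (R=1, Q=0).

1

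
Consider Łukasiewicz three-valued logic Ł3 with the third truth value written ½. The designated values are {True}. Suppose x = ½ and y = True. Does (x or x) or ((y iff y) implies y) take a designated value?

x or x = ½ or ½ = ½
y iff y = True iff True = True
(y iff y) implies y = True implies True = True
(x or x) or ((y iff y) implies y) = ½ or True = True
True ∈ {True}.

Yes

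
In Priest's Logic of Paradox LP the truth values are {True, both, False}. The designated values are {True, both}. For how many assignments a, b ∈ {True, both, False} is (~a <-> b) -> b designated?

Of the 9 assignments, 8 give a value in {True, both}.

8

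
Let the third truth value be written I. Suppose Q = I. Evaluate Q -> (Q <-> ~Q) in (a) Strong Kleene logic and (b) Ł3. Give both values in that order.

I; ⊤

In Strong Kleene logic: ~Q = ~I = I
Q <-> ~Q = I <-> I = I
Q -> (Q <-> ~Q) = I -> I = I
In Ł3: ~Q = ~I = I
Q <-> ~Q = I <-> I = ⊤  [1 − |½−½|]
Q -> (Q <-> ~Q) = I -> ⊤ = ⊤
They differ because Strong Kleene logic and Ł3 treat I differently under implication.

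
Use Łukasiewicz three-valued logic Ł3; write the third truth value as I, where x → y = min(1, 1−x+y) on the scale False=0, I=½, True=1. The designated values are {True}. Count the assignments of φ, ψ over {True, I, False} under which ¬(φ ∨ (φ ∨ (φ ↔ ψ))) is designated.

Designated under: (φ=False, ψ=True).

1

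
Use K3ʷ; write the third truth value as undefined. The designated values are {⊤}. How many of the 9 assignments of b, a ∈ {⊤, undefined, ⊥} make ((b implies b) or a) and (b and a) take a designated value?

Designated under: (b=⊤, a=⊤).

1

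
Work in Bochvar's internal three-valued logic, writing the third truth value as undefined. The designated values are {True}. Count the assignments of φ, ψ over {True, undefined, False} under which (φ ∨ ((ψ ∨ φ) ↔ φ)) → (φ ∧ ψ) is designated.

2

Designated under: (φ=True, ψ=True); (φ=False, ψ=True).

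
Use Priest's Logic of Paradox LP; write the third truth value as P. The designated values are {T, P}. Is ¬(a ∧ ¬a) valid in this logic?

Yes

Every assignment of a over {T, P, F} gives a value in {T, P}.
In particular, with a=P: ¬(a ∧ ¬a) = P.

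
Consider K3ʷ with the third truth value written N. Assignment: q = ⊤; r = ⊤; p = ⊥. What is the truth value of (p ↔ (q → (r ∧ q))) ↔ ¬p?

r ∧ q = ⊤ ∧ ⊤ = ⊤
q → (r ∧ q) = ⊤ → ⊤ = ⊤
p ↔ (q → (r ∧ q)) = ⊥ ↔ ⊤ = ⊥
¬p = ¬⊥ = ⊤
(p ↔ (q → (r ∧ q))) ↔ ¬p = ⊥ ↔ ⊤ = ⊥

⊥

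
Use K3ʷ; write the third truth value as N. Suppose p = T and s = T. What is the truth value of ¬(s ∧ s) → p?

T

s ∧ s = T ∧ T = T
¬(s ∧ s) = ¬T = F
¬(s ∧ s) → p = F → T = T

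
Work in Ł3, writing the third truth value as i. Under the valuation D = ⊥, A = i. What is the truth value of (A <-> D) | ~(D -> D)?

i

A <-> D = i <-> ⊥ = i  [1 − |½−0|]
D -> D = ⊥ -> ⊥ = ⊤
~(D -> D) = ~⊤ = ⊥
(A <-> D) | ~(D -> D) = i | ⊥ = i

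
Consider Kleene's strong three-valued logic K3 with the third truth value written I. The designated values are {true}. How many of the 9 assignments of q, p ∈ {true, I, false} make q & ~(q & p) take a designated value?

1

Designated under: (q=true, p=false).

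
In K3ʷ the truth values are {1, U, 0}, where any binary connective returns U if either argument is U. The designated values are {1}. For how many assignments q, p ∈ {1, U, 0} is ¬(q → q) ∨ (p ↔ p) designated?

4

Designated under: (q=1, p=1); (q=1, p=0); (q=0, p=1); (q=0, p=0).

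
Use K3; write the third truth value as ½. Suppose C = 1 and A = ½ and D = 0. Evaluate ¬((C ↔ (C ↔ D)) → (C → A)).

0

C ↔ D = 1 ↔ 0 = 0
C ↔ (C ↔ D) = 1 ↔ 0 = 0
C → A = 1 → ½ = ½  [¬1 ∨ ½]
(C ↔ (C ↔ D)) → (C → A) = 0 → ½ = 1
¬((C ↔ (C ↔ D)) → (C → A)) = ¬1 = 0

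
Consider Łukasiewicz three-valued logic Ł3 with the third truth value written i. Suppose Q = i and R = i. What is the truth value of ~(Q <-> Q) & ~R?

⊥

Q <-> Q = i <-> i = ⊤  [1 − |½−½|]
~(Q <-> Q) = ~⊤ = ⊥
~R = ~i = i
~(Q <-> Q) & ~R = ⊥ & i = ⊥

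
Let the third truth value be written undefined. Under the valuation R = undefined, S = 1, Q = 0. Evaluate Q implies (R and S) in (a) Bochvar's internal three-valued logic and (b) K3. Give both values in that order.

In Bochvar's internal three-valued logic: R and S = undefined and 1 = undefined
Q implies (R and S) = 0 implies undefined = undefined  [any arg is the third value ⇒ result is the third value]
In K3: R and S = undefined and 1 = undefined
Q implies (R and S) = 0 implies undefined = 1
They differ because Bochvar's internal three-valued logic and K3 treat undefined differently under the binary connectives.

undefined; 1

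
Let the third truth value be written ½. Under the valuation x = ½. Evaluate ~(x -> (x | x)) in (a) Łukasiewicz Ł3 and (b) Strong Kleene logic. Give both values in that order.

In Łukasiewicz Ł3: x | x = ½ | ½ = ½
x -> (x | x) = ½ -> ½ = True
~(x -> (x | x)) = ~True = False
In Strong Kleene logic: x | x = ½ | ½ = ½
x -> (x | x) = ½ -> ½ = ½  [~½ | ½]
~(x -> (x | x)) = ~½ = ½
They differ because Łukasiewicz Ł3 and Strong Kleene logic treat ½ differently under implication.

False; ½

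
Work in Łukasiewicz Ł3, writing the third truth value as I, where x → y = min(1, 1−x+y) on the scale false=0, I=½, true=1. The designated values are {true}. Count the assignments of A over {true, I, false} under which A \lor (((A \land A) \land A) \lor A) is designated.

A=true: true ✓
A=I: I ·
A=false: false ·

1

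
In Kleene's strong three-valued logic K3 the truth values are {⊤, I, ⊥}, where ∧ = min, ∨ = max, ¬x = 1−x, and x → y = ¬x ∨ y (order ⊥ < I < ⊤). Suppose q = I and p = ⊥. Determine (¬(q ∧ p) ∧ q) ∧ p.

q ∧ p = I ∧ ⊥ = ⊥
¬(q ∧ p) = ¬⊥ = ⊤
¬(q ∧ p) ∧ q = ⊤ ∧ I = I
(¬(q ∧ p) ∧ q) ∧ p = I ∧ ⊥ = ⊥

⊥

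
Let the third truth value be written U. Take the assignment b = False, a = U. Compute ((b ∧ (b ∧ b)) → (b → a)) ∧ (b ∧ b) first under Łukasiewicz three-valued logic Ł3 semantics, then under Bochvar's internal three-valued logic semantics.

In Łukasiewicz three-valued logic Ł3: b ∧ b = False ∧ False = False
b ∧ (b ∧ b) = False ∧ False = False
b → a = False → U = True  [min(1, 1−0+½)]
(b ∧ (b ∧ b)) → (b → a) = False → True = True
b ∧ b = False ∧ False = False
((b ∧ (b ∧ b)) → (b → a)) ∧ (b ∧ b) = True ∧ False = False
In Bochvar's internal three-valued logic: b ∧ b = False ∧ False = False
b ∧ (b ∧ b) = False ∧ False = False
b → a = False → U = U  [any arg is the third value ⇒ result is the third value]
(b ∧ (b ∧ b)) → (b → a) = False → U = U
b ∧ b = False ∧ False = False
((b ∧ (b ∧ b)) → (b → a)) ∧ (b ∧ b) = U ∧ False = U
They differ because Łukasiewicz three-valued logic Ł3 and Bochvar's internal three-valued logic treat U differently under the binary connectives.

False; U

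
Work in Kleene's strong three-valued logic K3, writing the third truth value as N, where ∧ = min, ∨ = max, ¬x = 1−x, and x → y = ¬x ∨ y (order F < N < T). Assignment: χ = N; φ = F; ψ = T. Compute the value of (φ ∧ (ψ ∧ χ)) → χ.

T

ψ ∧ χ = T ∧ N = N
φ ∧ (ψ ∧ χ) = F ∧ N = F
(φ ∧ (ψ ∧ χ)) → χ = F → N = T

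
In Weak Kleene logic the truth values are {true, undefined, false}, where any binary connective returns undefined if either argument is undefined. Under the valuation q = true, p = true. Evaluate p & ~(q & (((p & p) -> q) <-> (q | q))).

p & p = true & true = true
(p & p) -> q = true -> true = true
q | q = true | true = true
((p & p) -> q) <-> (q | q) = true <-> true = true
q & (((p & p) -> q) <-> (q | q)) = true & true = true
~(q & (((p & p) -> q) <-> (q | q))) = ~true = false
p & ~(q & (((p & p) -> q) <-> (q | q))) = true & false = false

false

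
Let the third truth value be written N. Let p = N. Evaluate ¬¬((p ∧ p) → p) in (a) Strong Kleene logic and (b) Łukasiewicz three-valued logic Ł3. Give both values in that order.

N; T

In Strong Kleene logic: p ∧ p = N ∧ N = N
(p ∧ p) → p = N → N = N  [¬N ∨ N]
¬((p ∧ p) → p) = ¬N = N
¬¬((p ∧ p) → p) = ¬N = N
In Łukasiewicz three-valued logic Ł3: p ∧ p = N ∧ N = N
(p ∧ p) → p = N → N = T  [min(1, 1−½+½)]
¬((p ∧ p) → p) = ¬T = F
¬¬((p ∧ p) → p) = ¬F = T
They differ because Strong Kleene logic and Łukasiewicz three-valued logic Ł3 treat N differently under implication.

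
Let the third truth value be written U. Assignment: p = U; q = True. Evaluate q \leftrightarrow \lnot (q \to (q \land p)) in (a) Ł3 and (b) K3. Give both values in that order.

U; U

In Ł3: q \land p = True \land U = U
q \to (q \land p) = True \to U = U
\lnot (q \to (q \land p)) = \lnot U = U
q \leftrightarrow \lnot (q \to (q \land p)) = True \leftrightarrow U = U
In K3: q \land p = True \land U = U
q \to (q \land p) = True \to U = U  [\lnot True \lor U]
\lnot (q \to (q \land p)) = \lnot U = U
q \leftrightarrow \lnot (q \to (q \land p)) = True \leftrightarrow U = U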